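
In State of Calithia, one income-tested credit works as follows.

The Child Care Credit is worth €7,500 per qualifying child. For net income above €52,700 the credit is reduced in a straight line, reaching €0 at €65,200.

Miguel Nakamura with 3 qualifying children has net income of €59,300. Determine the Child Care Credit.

€10,620

Child Care Credit: base = 3 × €7,500 = €22,500. €59,300 is €6,600 into a €12,500 phase-out range, leaving 5,900/12,500 of the credit: €22,500 × 5,900/12,500 = €10,620.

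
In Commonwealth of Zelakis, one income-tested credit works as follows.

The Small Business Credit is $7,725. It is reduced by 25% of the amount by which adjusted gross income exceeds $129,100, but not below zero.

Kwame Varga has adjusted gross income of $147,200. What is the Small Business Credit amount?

$3,200

Small Business Credit: 25% of the $18,100 excess over $129,100 is $4,525; credit = $7,725 − $4,525 = $3,200.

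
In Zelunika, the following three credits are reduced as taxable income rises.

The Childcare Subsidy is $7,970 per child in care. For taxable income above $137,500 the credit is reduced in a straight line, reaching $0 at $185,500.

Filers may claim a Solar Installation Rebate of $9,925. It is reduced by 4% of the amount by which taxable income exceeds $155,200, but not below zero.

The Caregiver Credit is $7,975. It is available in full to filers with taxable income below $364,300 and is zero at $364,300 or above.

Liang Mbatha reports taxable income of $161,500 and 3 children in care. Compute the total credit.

Childcare Subsidy: base = 3 × $7,970 = $23,910. $161,500 is $24,000 into a $48,000 phase-out range, leaving 24,000/48,000 of the credit: $23,910 × 24,000/48,000 = $11,955.
Solar Installation Rebate: 4% of the $6,300 excess over $155,200 is $252; credit = $9,925 − $252 = $9,673.
Caregiver Credit: $161,500 is below the $364,300 cutoff, so the full $7,975 applies.
Total: $11,955 + $9,673 + $7,975 = $29,603.

$29,603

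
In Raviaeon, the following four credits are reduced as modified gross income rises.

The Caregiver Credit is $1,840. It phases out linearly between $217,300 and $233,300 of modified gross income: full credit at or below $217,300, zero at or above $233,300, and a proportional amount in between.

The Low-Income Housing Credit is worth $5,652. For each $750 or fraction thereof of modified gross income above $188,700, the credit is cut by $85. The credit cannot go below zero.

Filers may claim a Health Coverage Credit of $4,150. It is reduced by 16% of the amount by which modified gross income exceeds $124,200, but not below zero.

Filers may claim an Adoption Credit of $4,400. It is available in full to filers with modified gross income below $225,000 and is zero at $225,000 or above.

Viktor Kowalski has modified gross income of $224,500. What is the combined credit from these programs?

$6,984

Caregiver Credit: $224,500 is $7,200 into a $16,000 phase-out range, leaving 8,800/16,000 of the credit: $1,840 × 8,800/16,000 = $1,012.
Low-Income Housing Credit: income exceeds $188,700 by $35,800, which is 48 full-or-partial $750 increments; reduction = 48 × $85 = $4,080, leaving $1,572.
Health Coverage Credit: 16% of the $100,300 excess over $124,200 is $16,048 ≥ base, so the credit is $0.
Adoption Credit: $224,500 is below the $225,000 cutoff, so the full $4,400 applies.
Total: $1,012 + $1,572 + $0 + $4,400 = $6,984.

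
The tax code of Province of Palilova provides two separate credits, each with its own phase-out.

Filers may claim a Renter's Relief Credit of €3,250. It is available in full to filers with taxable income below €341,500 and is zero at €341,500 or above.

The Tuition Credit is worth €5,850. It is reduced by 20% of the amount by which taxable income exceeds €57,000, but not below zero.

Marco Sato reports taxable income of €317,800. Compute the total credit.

Renter's Relief Credit: €317,800 is below the €341,500 cutoff, so the full €3,250 applies.
Tuition Credit: 20% of the €260,800 excess over €57,000 is €52,160 ≥ base, so the credit is €0.
Total: €3,250 + €0 = €3,250.

€3,250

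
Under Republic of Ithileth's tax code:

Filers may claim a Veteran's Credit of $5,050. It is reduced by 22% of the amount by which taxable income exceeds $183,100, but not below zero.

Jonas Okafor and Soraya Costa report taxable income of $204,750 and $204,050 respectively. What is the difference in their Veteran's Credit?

Jonas ($204,750): Veteran's Credit: 22% of the $21,650 excess over $183,100 is $4,763; credit = $5,050 − $4,763 = $287.
Soraya ($204,050): Veteran's Credit: 22% of the $20,950 excess over $183,100 is $4,609; credit = $5,050 − $4,609 = $441.
Difference: |$287 − $441| = $154.

$154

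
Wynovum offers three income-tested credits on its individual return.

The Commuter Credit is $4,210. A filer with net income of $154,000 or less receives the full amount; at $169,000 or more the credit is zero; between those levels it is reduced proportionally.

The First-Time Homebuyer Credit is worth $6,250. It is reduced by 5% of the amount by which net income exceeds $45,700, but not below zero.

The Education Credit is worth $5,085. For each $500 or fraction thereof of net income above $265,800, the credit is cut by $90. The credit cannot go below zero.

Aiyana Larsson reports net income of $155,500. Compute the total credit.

Commuter Credit: $155,500 is $1,500 into a $15,000 phase-out range, leaving 13,500/15,000 of the credit: $4,210 × 13,500/15,000 = $3,789.
First-Time Homebuyer Credit: 5% of the $109,800 excess over $45,700 is $5,490; credit = $6,250 − $5,490 = $760.
Education Credit: $155,500 is at or below the $265,800 threshold, so the full $5,085 applies.
Total: $3,789 + $760 + $5,085 = $9,634.

$9,634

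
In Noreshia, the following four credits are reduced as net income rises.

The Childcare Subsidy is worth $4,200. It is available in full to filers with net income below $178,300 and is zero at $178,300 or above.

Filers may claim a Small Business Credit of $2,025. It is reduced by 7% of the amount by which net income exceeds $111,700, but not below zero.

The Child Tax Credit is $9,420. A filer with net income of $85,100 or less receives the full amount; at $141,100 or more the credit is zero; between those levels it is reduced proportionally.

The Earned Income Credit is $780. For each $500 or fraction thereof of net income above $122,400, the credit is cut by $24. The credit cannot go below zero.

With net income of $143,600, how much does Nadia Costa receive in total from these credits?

Childcare Subsidy: $143,600 is below the $178,300 cutoff, so the full $4,200 applies.
Small Business Credit: 7% of the $31,900 excess over $111,700 is $2,233 ≥ base, so the credit is $0.
Child Tax Credit: $143,600 is at or above $141,100, so the credit is $0.
Earned Income Credit: income exceeds $122,400 by $21,200 → 43 increments × $24 = $1,032 ≥ base, so the credit is $0.
Total: $4,200 + $0 + $0 + $0 = $4,200.

$4,200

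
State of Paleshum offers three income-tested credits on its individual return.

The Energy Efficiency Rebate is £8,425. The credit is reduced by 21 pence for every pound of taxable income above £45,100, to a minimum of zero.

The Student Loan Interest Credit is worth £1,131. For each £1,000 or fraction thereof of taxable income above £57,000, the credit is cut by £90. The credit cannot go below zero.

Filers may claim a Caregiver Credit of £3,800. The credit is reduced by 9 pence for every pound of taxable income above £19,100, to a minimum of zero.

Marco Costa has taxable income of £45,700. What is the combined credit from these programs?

Energy Efficiency Rebate: 21% of the £600 excess over £45,100 is £126; credit = £8,425 − £126 = £8,299.
Student Loan Interest Credit: £45,700 is at or below the £57,000 threshold, so the full £1,131 applies.
Caregiver Credit: 9% of the £26,600 excess over £19,100 is £2,394; credit = £3,800 − £2,394 = £1,406.
Total: £8,299 + £1,131 + £1,406 = £10,836.

£10,836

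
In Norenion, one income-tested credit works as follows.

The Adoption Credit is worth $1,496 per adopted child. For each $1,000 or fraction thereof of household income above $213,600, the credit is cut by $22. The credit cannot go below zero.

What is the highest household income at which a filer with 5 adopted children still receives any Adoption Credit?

$552,600

Full credit = 5 × $1,496 = $7,480.
After 339 increments the reduction is 339 × $22 = $7,458, leaving $22; one more increment wipes it out. Increment 339 ends at excess 339 × $1,000 = $339,000, so the highest qualifying income is $213,600 + $339,000 = $552,600.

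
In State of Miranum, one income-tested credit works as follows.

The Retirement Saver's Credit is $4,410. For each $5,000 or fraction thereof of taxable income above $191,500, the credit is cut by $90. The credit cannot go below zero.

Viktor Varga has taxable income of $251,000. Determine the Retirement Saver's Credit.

$3,330

Retirement Saver's Credit: income exceeds $191,500 by $59,500, which is 12 full-or-partial $5,000 increments; reduction = 12 × $90 = $1,080, leaving $3,330.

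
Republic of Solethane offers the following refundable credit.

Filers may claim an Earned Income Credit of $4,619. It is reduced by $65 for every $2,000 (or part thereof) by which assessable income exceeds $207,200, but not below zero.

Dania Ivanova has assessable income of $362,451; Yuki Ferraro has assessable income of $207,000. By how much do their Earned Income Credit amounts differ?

Dania ($362,451): Earned Income Credit: income exceeds $207,200 by $155,251 → 78 increments × $65 = $5,070 ≥ base, so the credit is $0.
Yuki ($207,000): Earned Income Credit: $207,000 is at or below the $207,200 threshold, so the full $4,619 applies.
Difference: |$0 − $4,619| = $4,619.

$4,619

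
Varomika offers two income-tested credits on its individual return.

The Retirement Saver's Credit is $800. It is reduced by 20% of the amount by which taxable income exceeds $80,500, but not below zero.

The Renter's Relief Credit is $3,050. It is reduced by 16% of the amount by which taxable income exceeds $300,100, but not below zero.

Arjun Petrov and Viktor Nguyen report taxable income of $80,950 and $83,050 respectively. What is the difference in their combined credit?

Arjun ($80,950): Retirement Saver's Credit: 20% of the $450 excess over $80,500 is $90; credit = $800 − $90 = $710. Renter's Relief Credit: $80,950 is at or below the $300,100 threshold, so the full $3,050 applies. total $710 + $3,050 = $3,760
Viktor ($83,050): Retirement Saver's Credit: 20% of the $2,550 excess over $80,500 is $510; credit = $800 − $510 = $290. Renter's Relief Credit: $83,050 is at or below the $300,100 threshold, so the full $3,050 applies. total $290 + $3,050 = $3,340
Difference: |$3,760 − $3,340| = $420.

$420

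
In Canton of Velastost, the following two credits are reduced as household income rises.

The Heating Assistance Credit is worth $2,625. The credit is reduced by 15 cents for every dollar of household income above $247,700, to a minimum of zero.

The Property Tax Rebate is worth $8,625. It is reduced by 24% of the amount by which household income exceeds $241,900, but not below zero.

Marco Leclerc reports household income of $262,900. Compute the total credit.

Heating Assistance Credit: 15% of the $15,200 excess over $247,700 is $2,280; credit = $2,625 − $2,280 = $345.
Property Tax Rebate: 24% of the $21,000 excess over $241,900 is $5,040; credit = $8,625 − $5,040 = $3,585.
Total: $345 + $3,585 = $3,930.

$3,930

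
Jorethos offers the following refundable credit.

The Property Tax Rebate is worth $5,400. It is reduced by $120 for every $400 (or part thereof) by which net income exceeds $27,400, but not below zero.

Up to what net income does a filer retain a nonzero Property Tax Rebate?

$45,000

After 44 increments the reduction is 44 × $120 = $5,280, leaving $120; one more increment wipes it out. Increment 44 ends at excess 44 × $400 = $17,600, so the highest qualifying income is $27,400 + $17,600 = $45,000.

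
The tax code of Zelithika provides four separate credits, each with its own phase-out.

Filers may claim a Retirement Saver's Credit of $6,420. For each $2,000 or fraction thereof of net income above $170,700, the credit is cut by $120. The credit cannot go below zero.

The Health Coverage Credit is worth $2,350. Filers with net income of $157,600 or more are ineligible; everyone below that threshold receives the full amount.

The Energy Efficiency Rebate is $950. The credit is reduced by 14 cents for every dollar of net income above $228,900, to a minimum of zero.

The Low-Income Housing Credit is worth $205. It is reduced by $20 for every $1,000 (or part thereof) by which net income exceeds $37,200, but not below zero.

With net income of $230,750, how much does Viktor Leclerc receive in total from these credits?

$3,391

Retirement Saver's Credit: income exceeds $170,700 by $60,050, which is 31 full-or-partial $2,000 increments; reduction = 31 × $120 = $3,720, leaving $2,700.
Health Coverage Credit: $230,750 meets or exceeds the $157,600 cutoff, so the credit is $0.
Energy Efficiency Rebate: 14% of the $1,850 excess over $228,900 is $259; credit = $950 − $259 = $691.
Low-Income Housing Credit: income exceeds $37,200 by $193,550 → 194 increments × $20 = $3,880 ≥ base, so the credit is $0.
Total: $2,700 + $0 + $691 + $0 = $3,391.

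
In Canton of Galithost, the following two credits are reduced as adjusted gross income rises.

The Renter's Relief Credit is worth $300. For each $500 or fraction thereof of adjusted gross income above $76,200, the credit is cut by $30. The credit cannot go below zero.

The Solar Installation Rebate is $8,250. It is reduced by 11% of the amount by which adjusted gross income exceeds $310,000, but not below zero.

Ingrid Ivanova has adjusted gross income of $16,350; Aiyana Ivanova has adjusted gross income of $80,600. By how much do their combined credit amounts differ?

Ingrid ($16,350): Renter's Relief Credit: $16,350 is at or below the $76,200 threshold, so the full $300 applies. Solar Installation Rebate: $16,350 is at or below the $310,000 threshold, so the full $8,250 applies. total $300 + $8,250 = $8,550
Aiyana ($80,600): Renter's Relief Credit: income exceeds $76,200 by $4,400, which is 9 full-or-partial $500 increments; reduction = 9 × $30 = $270, leaving $30. Solar Installation Rebate: $80,600 is at or below the $310,000 threshold, so the full $8,250 applies. total $30 + $8,250 = $8,280
Difference: |$8,550 − $8,280| = $270.

$270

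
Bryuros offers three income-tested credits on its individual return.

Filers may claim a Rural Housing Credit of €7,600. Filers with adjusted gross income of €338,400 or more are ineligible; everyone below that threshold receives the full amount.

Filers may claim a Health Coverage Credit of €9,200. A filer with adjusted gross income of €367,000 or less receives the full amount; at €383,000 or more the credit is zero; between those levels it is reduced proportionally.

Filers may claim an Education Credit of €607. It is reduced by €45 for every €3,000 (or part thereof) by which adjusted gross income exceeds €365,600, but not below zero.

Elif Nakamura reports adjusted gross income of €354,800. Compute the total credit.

€9,807

Rural Housing Credit: €354,800 meets or exceeds the €338,400 cutoff, so the credit is €0.
Health Coverage Credit: €354,800 is at or below the €367,000 threshold, so the full €9,200 applies.
Education Credit: €354,800 is at or below the €365,600 threshold, so the full €607 applies.
Total: €0 + €9,200 + €607 = €9,807.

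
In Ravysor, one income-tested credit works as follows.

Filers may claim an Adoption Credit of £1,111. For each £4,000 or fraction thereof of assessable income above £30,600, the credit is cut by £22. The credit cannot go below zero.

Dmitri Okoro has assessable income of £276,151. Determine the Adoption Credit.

£0

Adoption Credit: income exceeds £30,600 by £245,551 → 62 increments × £22 = £1,364 ≥ base, so the credit is £0.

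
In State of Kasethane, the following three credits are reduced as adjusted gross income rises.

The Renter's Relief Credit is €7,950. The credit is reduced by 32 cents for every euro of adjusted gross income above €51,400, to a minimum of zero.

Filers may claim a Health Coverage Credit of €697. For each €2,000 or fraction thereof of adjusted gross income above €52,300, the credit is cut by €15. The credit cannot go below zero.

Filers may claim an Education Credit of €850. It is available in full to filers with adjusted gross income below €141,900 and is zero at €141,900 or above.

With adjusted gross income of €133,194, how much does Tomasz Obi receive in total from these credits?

Renter's Relief Credit: 32% of the €81,794 excess over €51,400 is €26,174.08 ≥ base, so the credit is €0.
Health Coverage Credit: income exceeds €52,300 by €80,894, which is 41 full-or-partial €2,000 increments; reduction = 41 × €15 = €615, leaving €82.
Education Credit: €133,194 is below the €141,900 cutoff, so the full €850 applies.
Total: €0 + €82 + €850 = €932.

€932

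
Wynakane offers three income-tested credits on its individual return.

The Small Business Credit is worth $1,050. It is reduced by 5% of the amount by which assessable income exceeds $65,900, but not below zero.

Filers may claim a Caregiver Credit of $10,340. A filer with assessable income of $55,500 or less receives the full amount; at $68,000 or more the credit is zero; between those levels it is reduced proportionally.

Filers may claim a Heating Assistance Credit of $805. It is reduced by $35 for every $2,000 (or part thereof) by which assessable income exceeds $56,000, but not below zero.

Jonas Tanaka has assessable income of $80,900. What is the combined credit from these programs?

Small Business Credit: 5% of the $15,000 excess over $65,900 is $750; credit = $1,050 − $750 = $300.
Caregiver Credit: $80,900 is at or above $68,000, so the credit is $0.
Heating Assistance Credit: income exceeds $56,000 by $24,900, which is 13 full-or-partial $2,000 increments; reduction = 13 × $35 = $455, leaving $350.
Total: $300 + $0 + $350 = $650.

$650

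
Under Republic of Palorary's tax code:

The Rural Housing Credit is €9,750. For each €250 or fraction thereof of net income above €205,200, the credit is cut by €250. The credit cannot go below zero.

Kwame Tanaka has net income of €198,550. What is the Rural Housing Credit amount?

Rural Housing Credit: €198,550 is at or below the €205,200 threshold, so the full €9,750 applies.

€9,750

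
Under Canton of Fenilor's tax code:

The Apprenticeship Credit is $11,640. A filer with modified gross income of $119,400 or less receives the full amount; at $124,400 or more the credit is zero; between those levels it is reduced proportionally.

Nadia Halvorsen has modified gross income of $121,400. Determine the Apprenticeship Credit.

Apprenticeship Credit: $121,400 is $2,000 into a $5,000 phase-out range, leaving 3,000/5,000 of the credit: $11,640 × 3,000/5,000 = $6,984.

$6,984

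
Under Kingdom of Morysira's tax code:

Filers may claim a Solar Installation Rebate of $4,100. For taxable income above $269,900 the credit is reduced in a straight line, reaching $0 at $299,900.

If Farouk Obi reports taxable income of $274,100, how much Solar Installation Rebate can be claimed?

$3,526

Solar Installation Rebate: $274,100 is $4,200 into a $30,000 phase-out range, leaving 25,800/30,000 of the credit: $4,100 × 25,800/30,000 = $3,526.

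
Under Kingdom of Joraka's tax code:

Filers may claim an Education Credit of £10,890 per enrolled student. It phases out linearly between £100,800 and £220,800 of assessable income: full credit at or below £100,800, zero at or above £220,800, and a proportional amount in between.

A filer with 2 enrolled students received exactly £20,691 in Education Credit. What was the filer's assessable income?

Full credit = 2 × £10,890 = £21,780.
£20,691 is 20,691/21,780 of the full £21,780, so 1,089/21,780 of the £120,000 range has been used: income = £100,800 + £120,000 × 1,089/21,780 = £106,800.

£106,800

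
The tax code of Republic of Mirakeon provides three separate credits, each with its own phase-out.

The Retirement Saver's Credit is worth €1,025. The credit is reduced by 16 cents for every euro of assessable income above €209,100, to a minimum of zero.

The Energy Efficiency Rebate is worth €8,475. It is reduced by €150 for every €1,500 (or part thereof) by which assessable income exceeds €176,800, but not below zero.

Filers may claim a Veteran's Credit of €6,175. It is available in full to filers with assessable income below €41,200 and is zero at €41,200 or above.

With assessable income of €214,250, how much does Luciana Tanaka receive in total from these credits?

Retirement Saver's Credit: 16% of the €5,150 excess over €209,100 is €824; credit = €1,025 − €824 = €201.
Energy Efficiency Rebate: income exceeds €176,800 by €37,450, which is 25 full-or-partial €1,500 increments; reduction = 25 × €150 = €3,750, leaving €4,725.
Veteran's Credit: €214,250 meets or exceeds the €41,200 cutoff, so the credit is €0.
Total: €201 + €4,725 + €0 = €4,926.

€4,926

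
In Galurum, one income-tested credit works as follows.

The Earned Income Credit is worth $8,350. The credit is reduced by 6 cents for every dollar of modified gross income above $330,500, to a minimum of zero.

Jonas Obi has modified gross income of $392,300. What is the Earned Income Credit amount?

$4,642

Earned Income Credit: 6% of the $61,800 excess over $330,500 is $3,708; credit = $8,350 − $3,708 = $4,642.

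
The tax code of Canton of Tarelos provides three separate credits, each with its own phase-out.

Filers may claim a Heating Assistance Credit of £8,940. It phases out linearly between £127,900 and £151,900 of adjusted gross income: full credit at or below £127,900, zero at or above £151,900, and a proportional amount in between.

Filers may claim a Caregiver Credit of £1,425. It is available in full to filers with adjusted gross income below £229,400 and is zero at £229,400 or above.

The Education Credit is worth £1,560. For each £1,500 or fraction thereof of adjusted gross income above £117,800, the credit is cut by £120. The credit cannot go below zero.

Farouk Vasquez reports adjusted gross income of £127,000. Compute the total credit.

£11,085

Heating Assistance Credit: £127,000 is at or below the £127,900 threshold, so the full £8,940 applies.
Caregiver Credit: £127,000 is below the £229,400 cutoff, so the full £1,425 applies.
Education Credit: income exceeds £117,800 by £9,200, which is 7 full-or-partial £1,500 increments; reduction = 7 × £120 = £840, leaving £720.
Total: £8,940 + £1,425 + £720 = £11,085.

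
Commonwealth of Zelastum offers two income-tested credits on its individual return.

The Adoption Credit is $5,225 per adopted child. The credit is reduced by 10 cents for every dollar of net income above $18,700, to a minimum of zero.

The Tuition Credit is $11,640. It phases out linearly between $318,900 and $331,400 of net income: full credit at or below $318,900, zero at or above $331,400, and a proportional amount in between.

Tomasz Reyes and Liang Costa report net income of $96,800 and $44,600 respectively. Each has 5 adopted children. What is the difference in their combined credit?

$5,220

Tomasz ($96,800): Adoption Credit: base = 5 × $5,225 = $26,125. 10% of the $78,100 excess over $18,700 is $7,810; credit = $26,125 − $7,810 = $18,315. Tuition Credit: $96,800 is at or below the $318,900 threshold, so the full $11,640 applies. total $18,315 + $11,640 = $29,955
Liang ($44,600): Adoption Credit: base = 5 × $5,225 = $26,125. 10% of the $25,900 excess over $18,700 is $2,590; credit = $26,125 − $2,590 = $23,535. Tuition Credit: $44,600 is at or below the $318,900 threshold, so the full $11,640 applies. total $23,535 + $11,640 = $35,175
Difference: |$29,955 − $35,175| = $5,220.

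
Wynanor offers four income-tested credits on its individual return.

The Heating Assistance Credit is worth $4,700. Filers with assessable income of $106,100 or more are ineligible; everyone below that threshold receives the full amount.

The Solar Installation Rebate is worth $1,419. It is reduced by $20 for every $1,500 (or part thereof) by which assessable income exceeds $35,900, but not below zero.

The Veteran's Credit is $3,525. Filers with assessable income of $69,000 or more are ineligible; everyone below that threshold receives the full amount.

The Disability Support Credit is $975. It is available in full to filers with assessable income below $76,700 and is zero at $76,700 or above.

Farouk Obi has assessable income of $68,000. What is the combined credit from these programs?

$10,179

Heating Assistance Credit: $68,000 is below the $106,100 cutoff, so the full $4,700 applies.
Solar Installation Rebate: income exceeds $35,900 by $32,100, which is 22 full-or-partial $1,500 increments; reduction = 22 × $20 = $440, leaving $979.
Veteran's Credit: $68,000 is below the $69,000 cutoff, so the full $3,525 applies.
Disability Support Credit: $68,000 is below the $76,700 cutoff, so the full $975 applies.
Total: $4,700 + $979 + $3,525 + $975 = $10,179.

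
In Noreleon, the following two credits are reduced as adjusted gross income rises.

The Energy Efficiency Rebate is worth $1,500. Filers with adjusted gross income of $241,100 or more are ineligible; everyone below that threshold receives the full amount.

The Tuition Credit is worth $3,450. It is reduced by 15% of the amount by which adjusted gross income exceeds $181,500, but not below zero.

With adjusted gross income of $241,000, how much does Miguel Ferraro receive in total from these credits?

Energy Efficiency Rebate: $241,000 is below the $241,100 cutoff, so the full $1,500 applies.
Tuition Credit: 15% of the $59,500 excess over $181,500 is $8,925 ≥ base, so the credit is $0.
Total: $1,500 + $0 = $1,500.

$1,500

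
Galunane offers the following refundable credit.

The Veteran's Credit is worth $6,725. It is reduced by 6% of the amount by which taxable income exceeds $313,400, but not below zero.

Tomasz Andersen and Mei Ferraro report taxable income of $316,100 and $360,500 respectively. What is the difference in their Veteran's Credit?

Tomasz ($316,100): Veteran's Credit: 6% of the $2,700 excess over $313,400 is $162; credit = $6,725 − $162 = $6,563.
Mei ($360,500): Veteran's Credit: 6% of the $47,100 excess over $313,400 is $2,826; credit = $6,725 − $2,826 = $3,899.
Difference: |$6,563 − $3,899| = $2,664.

$2,664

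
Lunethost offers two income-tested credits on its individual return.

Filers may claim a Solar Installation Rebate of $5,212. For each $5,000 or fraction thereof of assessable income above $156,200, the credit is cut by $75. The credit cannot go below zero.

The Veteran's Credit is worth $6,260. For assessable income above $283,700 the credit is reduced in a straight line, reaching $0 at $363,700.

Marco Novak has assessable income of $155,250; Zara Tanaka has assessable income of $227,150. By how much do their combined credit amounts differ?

$1,125

Marco ($155,250): Solar Installation Rebate: $155,250 is at or below the $156,200 threshold, so the full $5,212 applies. Veteran's Credit: $155,250 is at or below the $283,700 threshold, so the full $6,260 applies. total $5,212 + $6,260 = $11,472
Zara ($227,150): Solar Installation Rebate: income exceeds $156,200 by $70,950, which is 15 full-or-partial $5,000 increments; reduction = 15 × $75 = $1,125, leaving $4,087. Veteran's Credit: $227,150 is at or below the $283,700 threshold, so the full $6,260 applies. total $4,087 + $6,260 = $10,347
Difference: |$11,472 − $10,347| = $1,125.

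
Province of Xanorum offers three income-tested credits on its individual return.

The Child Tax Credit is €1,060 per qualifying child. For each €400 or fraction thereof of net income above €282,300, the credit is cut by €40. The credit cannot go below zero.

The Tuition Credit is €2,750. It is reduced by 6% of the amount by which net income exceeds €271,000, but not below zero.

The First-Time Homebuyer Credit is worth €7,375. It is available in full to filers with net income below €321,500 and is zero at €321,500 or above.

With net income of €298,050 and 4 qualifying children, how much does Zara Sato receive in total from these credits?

Child Tax Credit: base = 4 × €1,060 = €4,240. income exceeds €282,300 by €15,750, which is 40 full-or-partial €400 increments; reduction = 40 × €40 = €1,600, leaving €2,640.
Tuition Credit: 6% of the €27,050 excess over €271,000 is €1,623; credit = €2,750 − €1,623 = €1,127.
First-Time Homebuyer Credit: €298,050 is below the €321,500 cutoff, so the full €7,375 applies.
Total: €2,640 + €1,127 + €7,375 = €11,142.

€11,142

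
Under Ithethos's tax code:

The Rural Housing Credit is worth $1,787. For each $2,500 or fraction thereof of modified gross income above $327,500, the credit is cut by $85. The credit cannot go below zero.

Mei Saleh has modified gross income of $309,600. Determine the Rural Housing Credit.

$1,787

Rural Housing Credit: $309,600 is at or below the $327,500 threshold, so the full $1,787 applies.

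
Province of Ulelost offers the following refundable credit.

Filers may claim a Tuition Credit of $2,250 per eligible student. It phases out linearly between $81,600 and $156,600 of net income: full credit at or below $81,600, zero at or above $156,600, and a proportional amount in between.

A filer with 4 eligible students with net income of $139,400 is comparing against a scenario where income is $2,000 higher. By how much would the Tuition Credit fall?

At $139,400 — base = 4 × $2,250 = $9,000. $139,400 is $57,800 into a $75,000 phase-out range, leaving 17,200/75,000 of the credit: $9,000 × 17,200/75,000 = $2,064.
At $141,400 — base = 4 × $2,250 = $9,000. $141,400 is $59,800 into a $75,000 phase-out range, leaving 15,200/75,000 of the credit: $9,000 × 15,200/75,000 = $1,824.
Lost: $2,064 − $1,824 = $240.

$240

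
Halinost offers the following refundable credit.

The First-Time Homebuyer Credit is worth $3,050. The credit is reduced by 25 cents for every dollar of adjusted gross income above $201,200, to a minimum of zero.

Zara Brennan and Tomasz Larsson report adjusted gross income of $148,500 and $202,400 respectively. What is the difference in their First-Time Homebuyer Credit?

Zara ($148,500): First-Time Homebuyer Credit: $148,500 is at or below the $201,200 threshold, so the full $3,050 applies.
Tomasz ($202,400): First-Time Homebuyer Credit: 25% of the $1,200 excess over $201,200 is $300; credit = $3,050 − $300 = $2,750.
Difference: |$3,050 − $2,750| = $300.

$300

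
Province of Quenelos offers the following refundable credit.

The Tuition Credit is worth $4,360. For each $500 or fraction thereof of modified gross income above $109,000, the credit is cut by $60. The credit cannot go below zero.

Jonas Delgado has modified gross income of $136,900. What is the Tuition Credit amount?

$1,000

Tuition Credit: income exceeds $109,000 by $27,900, which is 56 full-or-partial $500 increments; reduction = 56 × $60 = $3,360, leaving $1,000.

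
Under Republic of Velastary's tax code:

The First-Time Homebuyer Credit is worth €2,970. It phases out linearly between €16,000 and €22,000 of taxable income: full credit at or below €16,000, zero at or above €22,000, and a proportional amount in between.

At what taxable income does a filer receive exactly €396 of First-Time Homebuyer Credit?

€21,200

€396 is 396/2,970 of the full €2,970, so 2,574/2,970 of the €6,000 range has been used: income = €16,000 + €6,000 × 2,574/2,970 = €21,200.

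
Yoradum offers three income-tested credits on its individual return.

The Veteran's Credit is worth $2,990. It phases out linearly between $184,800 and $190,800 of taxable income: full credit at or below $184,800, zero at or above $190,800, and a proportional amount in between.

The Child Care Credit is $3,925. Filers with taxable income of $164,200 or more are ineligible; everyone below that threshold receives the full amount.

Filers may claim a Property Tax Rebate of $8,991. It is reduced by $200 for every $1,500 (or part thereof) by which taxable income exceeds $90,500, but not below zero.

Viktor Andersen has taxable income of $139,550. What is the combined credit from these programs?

Veteran's Credit: $139,550 is at or below the $184,800 threshold, so the full $2,990 applies.
Child Care Credit: $139,550 is below the $164,200 cutoff, so the full $3,925 applies.
Property Tax Rebate: income exceeds $90,500 by $49,050, which is 33 full-or-partial $1,500 increments; reduction = 33 × $200 = $6,600, leaving $2,391.
Total: $2,990 + $3,925 + $2,391 = $9,306.

$9,306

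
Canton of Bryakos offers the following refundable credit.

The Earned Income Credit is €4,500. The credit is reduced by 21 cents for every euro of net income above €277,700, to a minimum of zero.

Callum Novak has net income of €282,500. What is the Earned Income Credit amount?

€3,492

Earned Income Credit: 21% of the €4,800 excess over €277,700 is €1,008; credit = €4,500 − €1,008 = €3,492.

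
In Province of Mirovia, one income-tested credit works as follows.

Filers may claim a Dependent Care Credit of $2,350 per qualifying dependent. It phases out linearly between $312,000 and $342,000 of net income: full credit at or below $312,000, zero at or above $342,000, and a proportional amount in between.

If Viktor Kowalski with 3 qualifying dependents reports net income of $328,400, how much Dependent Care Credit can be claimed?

Dependent Care Credit: base = 3 × $2,350 = $7,050. $328,400 is $16,400 into a $30,000 phase-out range, leaving 13,600/30,000 of the credit: $7,050 × 13,600/30,000 = $3,196.

$3,196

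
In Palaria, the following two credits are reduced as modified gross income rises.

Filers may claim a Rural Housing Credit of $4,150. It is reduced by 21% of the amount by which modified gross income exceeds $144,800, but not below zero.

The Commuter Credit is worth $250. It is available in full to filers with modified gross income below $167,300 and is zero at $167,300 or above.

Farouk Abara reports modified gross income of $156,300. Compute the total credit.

$1,985

Rural Housing Credit: 21% of the $11,500 excess over $144,800 is $2,415; credit = $4,150 − $2,415 = $1,735.
Commuter Credit: $156,300 is below the $167,300 cutoff, so the full $250 applies.
Total: $1,735 + $250 = $1,985.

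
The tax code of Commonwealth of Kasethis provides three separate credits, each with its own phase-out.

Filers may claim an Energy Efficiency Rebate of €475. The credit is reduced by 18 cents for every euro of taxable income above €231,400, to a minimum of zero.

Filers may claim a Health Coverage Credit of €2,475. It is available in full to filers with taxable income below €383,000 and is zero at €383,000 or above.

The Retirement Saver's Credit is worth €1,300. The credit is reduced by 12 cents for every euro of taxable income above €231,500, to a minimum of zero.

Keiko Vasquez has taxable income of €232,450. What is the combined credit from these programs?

Energy Efficiency Rebate: 18% of the €1,050 excess over €231,400 is €189; credit = €475 − €189 = €286.
Health Coverage Credit: €232,450 is below the €383,000 cutoff, so the full €2,475 applies.
Retirement Saver's Credit: 12% of the €950 excess over €231,500 is €114; credit = €1,300 − €114 = €1,186.
Total: €286 + €2,475 + €1,186 = €3,947.

€3,947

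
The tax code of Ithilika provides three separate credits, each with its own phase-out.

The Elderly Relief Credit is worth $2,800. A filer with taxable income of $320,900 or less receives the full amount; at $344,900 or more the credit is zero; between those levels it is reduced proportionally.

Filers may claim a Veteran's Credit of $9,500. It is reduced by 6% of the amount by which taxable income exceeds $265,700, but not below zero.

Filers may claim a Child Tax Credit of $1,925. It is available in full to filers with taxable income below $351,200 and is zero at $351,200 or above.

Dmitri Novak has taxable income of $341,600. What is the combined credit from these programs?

Elderly Relief Credit: $341,600 is $20,700 into a $24,000 phase-out range, leaving 3,300/24,000 of the credit: $2,800 × 3,300/24,000 = $385.
Veteran's Credit: 6% of the $75,900 excess over $265,700 is $4,554; credit = $9,500 − $4,554 = $4,946.
Child Tax Credit: $341,600 is below the $351,200 cutoff, so the full $1,925 applies.
Total: $385 + $4,946 + $1,925 = $7,256.

$7,256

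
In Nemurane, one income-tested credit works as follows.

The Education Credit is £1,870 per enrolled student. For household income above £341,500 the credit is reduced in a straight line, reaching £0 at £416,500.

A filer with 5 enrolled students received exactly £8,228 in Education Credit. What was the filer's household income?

£350,500

Full credit = 5 × £1,870 = £9,350.
£8,228 is 8,228/9,350 of the full £9,350, so 1,122/9,350 of the £75,000 range has been used: income = £341,500 + £75,000 × 1,122/9,350 = £350,500.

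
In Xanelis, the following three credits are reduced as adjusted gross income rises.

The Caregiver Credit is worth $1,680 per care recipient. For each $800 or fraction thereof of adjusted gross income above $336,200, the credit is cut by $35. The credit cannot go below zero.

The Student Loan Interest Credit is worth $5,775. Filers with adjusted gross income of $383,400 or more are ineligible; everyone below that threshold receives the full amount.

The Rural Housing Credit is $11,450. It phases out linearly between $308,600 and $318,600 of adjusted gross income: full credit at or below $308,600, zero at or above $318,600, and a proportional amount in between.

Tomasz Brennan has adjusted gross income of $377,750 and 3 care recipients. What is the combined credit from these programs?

Caregiver Credit: base = 3 × $1,680 = $5,040. income exceeds $336,200 by $41,550, which is 52 full-or-partial $800 increments; reduction = 52 × $35 = $1,820, leaving $3,220.
Student Loan Interest Credit: $377,750 is below the $383,400 cutoff, so the full $5,775 applies.
Rural Housing Credit: $377,750 is at or above $318,600, so the credit is $0.
Total: $3,220 + $5,775 + $0 = $8,995.

$8,995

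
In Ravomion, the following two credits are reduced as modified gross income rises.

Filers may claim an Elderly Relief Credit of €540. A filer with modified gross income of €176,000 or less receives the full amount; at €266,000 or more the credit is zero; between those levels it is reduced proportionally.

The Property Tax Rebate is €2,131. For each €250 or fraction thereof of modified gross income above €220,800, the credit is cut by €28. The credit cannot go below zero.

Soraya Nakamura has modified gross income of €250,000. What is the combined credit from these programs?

Elderly Relief Credit: €250,000 is €74,000 into a €90,000 phase-out range, leaving 16,000/90,000 of the credit: €540 × 16,000/90,000 = €96.
Property Tax Rebate: income exceeds €220,800 by €29,200 → 117 increments × €28 = €3,276 ≥ base, so the credit is €0.
Total: €96 + €0 = €96.

€96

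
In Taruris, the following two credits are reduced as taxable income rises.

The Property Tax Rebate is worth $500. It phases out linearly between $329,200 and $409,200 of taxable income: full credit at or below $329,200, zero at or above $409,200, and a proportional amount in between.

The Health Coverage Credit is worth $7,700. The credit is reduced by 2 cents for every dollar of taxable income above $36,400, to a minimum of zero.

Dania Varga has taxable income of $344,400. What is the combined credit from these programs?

$1,945

Property Tax Rebate: $344,400 is $15,200 into a $80,000 phase-out range, leaving 64,800/80,000 of the credit: $500 × 64,800/80,000 = $405.
Health Coverage Credit: 2% of the $308,000 excess over $36,400 is $6,160; credit = $7,700 − $6,160 = $1,540.
Total: $405 + $1,540 = $1,945.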